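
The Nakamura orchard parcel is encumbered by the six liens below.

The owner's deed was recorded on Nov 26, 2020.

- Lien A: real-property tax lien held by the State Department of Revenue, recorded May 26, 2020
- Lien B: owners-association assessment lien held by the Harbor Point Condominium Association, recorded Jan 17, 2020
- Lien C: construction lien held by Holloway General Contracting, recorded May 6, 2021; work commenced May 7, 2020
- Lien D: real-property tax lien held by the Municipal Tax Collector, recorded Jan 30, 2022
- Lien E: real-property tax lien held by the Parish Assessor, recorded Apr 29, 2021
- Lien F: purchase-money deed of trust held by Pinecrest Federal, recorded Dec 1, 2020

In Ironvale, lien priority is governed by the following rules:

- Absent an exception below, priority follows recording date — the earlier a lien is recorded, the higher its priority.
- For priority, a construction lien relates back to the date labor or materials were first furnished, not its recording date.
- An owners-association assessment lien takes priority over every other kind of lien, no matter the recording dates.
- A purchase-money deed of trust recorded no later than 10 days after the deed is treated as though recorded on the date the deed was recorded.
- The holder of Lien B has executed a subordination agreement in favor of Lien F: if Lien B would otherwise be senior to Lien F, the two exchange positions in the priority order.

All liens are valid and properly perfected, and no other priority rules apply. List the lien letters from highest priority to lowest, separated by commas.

Adjusting effective dates: C is treated as recorded May 7, 2020, the work-commencement date; F's effective date is the deed date, Nov 26, 2020.
B is an owners-association assessment lien, so it outranks all other liens regardless of date.
Ordering the rest by effective date: C (May 7, 2020), A (May 26, 2020), F (Nov 26, 2020), E (Apr 29, 2021), D (Jan 30, 2022).
The subordination applies — B was senior to F — so B and F swap.

F, C, A, B, E, D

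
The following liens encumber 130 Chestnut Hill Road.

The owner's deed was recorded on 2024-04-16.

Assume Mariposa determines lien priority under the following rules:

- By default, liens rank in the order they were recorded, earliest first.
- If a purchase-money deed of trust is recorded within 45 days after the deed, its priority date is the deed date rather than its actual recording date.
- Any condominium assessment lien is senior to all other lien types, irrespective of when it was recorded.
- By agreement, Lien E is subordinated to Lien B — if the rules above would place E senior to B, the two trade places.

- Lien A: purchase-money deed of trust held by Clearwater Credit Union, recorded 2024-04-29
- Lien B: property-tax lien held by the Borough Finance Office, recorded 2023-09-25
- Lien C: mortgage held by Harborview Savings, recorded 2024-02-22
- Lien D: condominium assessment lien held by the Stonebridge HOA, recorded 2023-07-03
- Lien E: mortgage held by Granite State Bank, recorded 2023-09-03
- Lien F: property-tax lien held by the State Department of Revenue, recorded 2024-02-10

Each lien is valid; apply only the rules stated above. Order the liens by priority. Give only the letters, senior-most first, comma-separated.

D, B, E, F, C, A

Adjusting effective dates: A relates back to the deed date 2024-04-16.
As a condominium assessment lien, D is senior to every other lien.
Among the remaining liens, by effective date: E (2023-09-03), B (2023-09-25), F (2024-02-10), C (2024-02-22), A (2024-04-16).
The subordination applies — E was senior to B — so E and B swap.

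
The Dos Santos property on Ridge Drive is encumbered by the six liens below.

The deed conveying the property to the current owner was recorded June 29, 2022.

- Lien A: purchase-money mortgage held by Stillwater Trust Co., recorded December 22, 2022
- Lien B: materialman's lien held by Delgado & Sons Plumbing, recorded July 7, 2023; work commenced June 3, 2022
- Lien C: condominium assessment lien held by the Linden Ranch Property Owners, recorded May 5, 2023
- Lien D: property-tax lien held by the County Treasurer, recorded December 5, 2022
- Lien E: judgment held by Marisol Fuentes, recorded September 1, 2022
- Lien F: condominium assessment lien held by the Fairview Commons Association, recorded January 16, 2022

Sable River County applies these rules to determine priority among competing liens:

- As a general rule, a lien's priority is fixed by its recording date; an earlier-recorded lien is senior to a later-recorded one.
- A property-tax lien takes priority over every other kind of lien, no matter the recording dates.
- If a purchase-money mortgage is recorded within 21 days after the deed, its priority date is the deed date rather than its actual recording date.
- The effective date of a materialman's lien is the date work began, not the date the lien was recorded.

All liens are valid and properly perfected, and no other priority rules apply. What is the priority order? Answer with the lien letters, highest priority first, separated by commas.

D, F, B, E, A, C

Adjusting effective dates: A missed the 21-day window (176 days after the deed), so its recording date stands; B's effective date is June 3, 2022, when work began.
D, as a property-tax lien, has superpriority and ranks first.
Among the remaining liens, by effective date: F (January 16, 2022), B (June 3, 2022), E (September 1, 2022), A (December 22, 2022), C (May 5, 2023).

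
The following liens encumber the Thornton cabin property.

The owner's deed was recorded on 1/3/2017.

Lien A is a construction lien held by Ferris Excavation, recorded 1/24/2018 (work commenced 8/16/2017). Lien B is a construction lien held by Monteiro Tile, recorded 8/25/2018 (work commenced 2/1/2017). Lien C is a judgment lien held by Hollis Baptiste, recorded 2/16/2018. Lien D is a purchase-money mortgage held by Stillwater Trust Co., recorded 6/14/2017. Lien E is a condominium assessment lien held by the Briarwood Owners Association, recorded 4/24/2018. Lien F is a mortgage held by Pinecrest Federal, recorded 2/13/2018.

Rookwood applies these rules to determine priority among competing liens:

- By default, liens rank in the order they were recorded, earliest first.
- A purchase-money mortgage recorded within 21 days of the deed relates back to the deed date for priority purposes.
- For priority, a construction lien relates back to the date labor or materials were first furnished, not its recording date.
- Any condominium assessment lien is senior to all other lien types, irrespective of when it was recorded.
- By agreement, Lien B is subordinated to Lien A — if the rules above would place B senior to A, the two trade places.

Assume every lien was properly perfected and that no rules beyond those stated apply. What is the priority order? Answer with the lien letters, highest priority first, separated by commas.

Adjusting effective dates: A is treated as recorded 8/16/2017, the work-commencement date; B's effective date is 2/1/2017, when work began; D was recorded 162 days after the deed — beyond 21 days — so no relation-back applies.
E is a condominium assessment lien, so it outranks all other liens regardless of date.
Remaining liens by effective date: B (2/1/2017), D (6/14/2017), A (8/16/2017), F (2/13/2018), C (2/16/2018).
The subordination applies — B was senior to A — so B and A swap.

E, A, D, B, F, C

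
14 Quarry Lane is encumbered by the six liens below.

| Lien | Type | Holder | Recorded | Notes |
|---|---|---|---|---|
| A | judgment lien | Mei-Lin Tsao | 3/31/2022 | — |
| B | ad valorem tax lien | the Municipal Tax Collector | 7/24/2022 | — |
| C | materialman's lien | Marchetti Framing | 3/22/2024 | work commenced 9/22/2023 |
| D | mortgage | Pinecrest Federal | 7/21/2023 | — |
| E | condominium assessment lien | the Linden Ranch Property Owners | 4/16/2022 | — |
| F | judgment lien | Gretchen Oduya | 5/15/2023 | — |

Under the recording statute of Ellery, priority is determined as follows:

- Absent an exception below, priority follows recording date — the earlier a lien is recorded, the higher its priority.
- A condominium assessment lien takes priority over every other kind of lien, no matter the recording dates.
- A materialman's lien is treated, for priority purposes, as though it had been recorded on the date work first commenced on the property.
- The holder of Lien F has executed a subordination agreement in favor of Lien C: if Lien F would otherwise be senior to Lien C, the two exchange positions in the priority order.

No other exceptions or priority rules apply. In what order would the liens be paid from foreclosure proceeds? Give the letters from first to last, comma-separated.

E, A, B, C, D, F

Effective dates: C is treated as recorded 9/22/2023, the work-commencement date.
E is a condominium assessment lien, so it outranks all other liens regardless of date.
Remaining liens by effective date: A (3/31/2022), B (7/24/2022), F (5/15/2023), D (7/21/2023), C (9/22/2023).
Because F would otherwise rank above C, the subordination swaps them.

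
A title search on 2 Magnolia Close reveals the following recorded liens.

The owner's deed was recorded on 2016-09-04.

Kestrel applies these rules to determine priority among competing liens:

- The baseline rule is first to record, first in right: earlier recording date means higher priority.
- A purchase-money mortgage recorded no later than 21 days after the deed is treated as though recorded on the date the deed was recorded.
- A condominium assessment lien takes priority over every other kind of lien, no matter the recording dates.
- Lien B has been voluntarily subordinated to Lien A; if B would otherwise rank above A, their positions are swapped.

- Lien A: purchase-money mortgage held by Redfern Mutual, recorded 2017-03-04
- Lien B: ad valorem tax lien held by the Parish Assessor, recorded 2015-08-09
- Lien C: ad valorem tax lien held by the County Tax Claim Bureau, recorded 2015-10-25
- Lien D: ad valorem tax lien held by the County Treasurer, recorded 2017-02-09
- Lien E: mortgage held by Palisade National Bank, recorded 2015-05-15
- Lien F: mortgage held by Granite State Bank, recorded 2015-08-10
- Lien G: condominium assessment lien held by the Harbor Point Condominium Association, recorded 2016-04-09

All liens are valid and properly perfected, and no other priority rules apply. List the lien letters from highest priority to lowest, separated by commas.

Effective dates after the stated exceptions: A was recorded 181 days after the deed — beyond 21 days — so no relation-back applies.
G is a condominium assessment lien, so it outranks all other liens regardless of date.
Ordering the rest by effective date: E (2015-05-15), B (2015-08-09), F (2015-08-10), C (2015-10-25), D (2017-02-09), A (2017-03-04).
B is senior to A before the subordination, so the two trade places.

G, E, A, F, C, D, B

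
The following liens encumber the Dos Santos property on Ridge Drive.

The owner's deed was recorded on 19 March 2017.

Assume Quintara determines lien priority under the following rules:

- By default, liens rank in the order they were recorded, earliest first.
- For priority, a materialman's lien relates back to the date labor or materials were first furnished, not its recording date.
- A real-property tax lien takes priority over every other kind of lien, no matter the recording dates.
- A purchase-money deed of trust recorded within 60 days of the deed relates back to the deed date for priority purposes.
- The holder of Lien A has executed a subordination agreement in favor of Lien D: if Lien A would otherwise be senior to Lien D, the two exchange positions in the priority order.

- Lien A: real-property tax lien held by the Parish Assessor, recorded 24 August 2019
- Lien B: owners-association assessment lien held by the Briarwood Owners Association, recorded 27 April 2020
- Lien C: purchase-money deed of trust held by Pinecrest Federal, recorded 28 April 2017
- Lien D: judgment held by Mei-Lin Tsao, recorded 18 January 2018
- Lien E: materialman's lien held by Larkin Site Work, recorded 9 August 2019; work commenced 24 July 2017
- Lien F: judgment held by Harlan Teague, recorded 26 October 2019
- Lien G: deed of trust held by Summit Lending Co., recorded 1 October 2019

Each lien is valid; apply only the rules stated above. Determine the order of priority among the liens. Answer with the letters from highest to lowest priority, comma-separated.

D, C, E, A, G, F, B

Adjusting effective dates: C's effective date is the deed date, 19 March 2017; E is treated as recorded 24 July 2017, the work-commencement date.
A is a real-property tax lien, so it outranks all other liens regardless of date.
The other liens, earliest effective date first: C (19 March 2017), E (24 July 2017), D (18 January 2018), G (1 October 2019), F (26 October 2019), B (27 April 2020).
A is senior to D before the subordination, so the two trade places.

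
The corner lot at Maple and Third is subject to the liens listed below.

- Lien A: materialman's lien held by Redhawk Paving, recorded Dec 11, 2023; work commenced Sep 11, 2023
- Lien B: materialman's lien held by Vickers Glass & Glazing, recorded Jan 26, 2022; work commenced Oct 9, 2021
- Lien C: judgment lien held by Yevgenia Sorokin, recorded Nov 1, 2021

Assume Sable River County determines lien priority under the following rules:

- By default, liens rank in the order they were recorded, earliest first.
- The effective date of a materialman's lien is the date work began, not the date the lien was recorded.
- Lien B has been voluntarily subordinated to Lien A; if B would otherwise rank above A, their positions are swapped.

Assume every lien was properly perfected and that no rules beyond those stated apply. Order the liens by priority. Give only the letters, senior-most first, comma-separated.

Adjusting effective dates: A relates back to Sep 11, 2023 (work commenced); B relates back to Oct 9, 2021 (work commenced).
Ordering by effective date: B (Oct 9, 2021), C (Nov 1, 2021), A (Sep 11, 2023).
Because B would otherwise rank above A, the subordination swaps them.

A, C, B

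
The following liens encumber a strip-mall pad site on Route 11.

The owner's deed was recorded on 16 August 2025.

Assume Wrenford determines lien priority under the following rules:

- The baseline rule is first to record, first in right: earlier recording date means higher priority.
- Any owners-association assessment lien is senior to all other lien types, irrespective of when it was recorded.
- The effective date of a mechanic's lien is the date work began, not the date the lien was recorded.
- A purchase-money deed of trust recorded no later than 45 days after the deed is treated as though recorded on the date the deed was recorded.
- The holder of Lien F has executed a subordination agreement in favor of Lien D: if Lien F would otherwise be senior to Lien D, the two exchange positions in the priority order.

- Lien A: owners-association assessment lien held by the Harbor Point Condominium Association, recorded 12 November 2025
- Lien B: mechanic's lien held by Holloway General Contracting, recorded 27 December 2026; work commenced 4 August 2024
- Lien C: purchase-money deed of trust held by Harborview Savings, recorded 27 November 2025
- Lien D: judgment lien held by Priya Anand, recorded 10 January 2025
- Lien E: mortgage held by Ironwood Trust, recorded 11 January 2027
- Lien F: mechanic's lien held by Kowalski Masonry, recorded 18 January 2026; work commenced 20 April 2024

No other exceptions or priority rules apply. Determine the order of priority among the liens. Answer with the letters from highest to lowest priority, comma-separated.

A, D, B, F, C, E

Adjusting effective dates: B is treated as recorded 4 August 2024, the work-commencement date; C was recorded 103 days after the deed, outside the 45-day window, so it keeps its recording date; F is treated as recorded 20 April 2024, the work-commencement date.
A is an owners-association assessment lien, so it outranks all other liens regardless of date.
Ordering the rest by effective date: F (20 April 2024), B (4 August 2024), D (10 January 2025), C (27 November 2025), E (11 January 2027).
F would otherwise be senior to D, so under the subordination agreement F and D exchange positions.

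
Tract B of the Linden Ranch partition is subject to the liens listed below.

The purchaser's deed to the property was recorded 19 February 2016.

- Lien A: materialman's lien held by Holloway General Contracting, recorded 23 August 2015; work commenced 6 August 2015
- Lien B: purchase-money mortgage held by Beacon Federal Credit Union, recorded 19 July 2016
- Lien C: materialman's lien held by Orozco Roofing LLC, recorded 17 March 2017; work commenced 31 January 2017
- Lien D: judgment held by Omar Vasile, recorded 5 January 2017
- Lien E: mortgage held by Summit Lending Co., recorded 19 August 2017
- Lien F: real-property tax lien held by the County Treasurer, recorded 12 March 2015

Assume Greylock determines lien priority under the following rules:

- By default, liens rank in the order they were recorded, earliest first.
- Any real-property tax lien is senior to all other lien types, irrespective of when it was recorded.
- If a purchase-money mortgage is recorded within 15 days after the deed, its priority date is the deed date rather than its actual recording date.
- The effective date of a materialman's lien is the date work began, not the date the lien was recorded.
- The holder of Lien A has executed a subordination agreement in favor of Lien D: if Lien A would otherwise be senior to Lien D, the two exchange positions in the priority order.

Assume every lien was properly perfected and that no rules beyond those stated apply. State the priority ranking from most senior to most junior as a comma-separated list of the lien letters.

F, D, B, A, C, E

Adjusting effective dates: A's effective date is 6 August 2015, when work began; B was recorded 151 days after the deed, outside the 15-day window, so it keeps its recording date; C is treated as recorded 31 January 2017, the work-commencement date.
As a real-property tax lien, F is senior to every other lien.
The other liens, earliest effective date first: A (6 August 2015), B (19 July 2016), D (5 January 2017), C (31 January 2017), E (19 August 2017).
A would otherwise be senior to D, so under the subordination agreement A and D exchange positions.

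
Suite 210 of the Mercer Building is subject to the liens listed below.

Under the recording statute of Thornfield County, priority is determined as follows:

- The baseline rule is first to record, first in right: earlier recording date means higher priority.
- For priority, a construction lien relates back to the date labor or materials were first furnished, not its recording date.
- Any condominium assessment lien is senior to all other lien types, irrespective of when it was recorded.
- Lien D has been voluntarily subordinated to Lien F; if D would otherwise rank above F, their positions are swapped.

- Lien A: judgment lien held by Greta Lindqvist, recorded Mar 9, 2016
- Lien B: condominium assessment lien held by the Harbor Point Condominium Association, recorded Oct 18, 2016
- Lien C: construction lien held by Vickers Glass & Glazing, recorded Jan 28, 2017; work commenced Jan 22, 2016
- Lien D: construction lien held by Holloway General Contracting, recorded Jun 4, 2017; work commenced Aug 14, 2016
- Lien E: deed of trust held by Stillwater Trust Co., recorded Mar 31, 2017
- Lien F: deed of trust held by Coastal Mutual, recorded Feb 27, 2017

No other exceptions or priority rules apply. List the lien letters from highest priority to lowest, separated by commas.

Adjusting effective dates: C relates back to Jan 22, 2016 (work commenced); D is treated as recorded Aug 14, 2016, the work-commencement date.
B, as a condominium assessment lien, has superpriority and ranks first.
Among the remaining liens, by effective date: C (Jan 22, 2016), A (Mar 9, 2016), D (Aug 14, 2016), F (Feb 27, 2017), E (Mar 31, 2017).
D is senior to F before the subordination, so the two trade places.

B, C, A, F, D, E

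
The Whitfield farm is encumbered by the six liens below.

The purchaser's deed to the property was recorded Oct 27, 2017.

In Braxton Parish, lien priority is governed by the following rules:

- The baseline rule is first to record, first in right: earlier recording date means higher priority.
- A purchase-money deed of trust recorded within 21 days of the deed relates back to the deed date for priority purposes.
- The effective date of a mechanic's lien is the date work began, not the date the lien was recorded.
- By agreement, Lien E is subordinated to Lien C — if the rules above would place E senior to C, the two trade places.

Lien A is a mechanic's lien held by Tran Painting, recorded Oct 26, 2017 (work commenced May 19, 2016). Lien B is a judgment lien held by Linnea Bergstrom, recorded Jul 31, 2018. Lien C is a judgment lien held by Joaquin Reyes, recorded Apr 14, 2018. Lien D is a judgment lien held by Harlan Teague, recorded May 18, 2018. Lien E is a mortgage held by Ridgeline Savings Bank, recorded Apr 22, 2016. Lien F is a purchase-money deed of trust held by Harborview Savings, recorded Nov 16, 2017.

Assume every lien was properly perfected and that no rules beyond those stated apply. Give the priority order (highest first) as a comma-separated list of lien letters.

First, effective dates: A is treated as recorded May 19, 2016, the work-commencement date; F was recorded within the 21-day window, so its effective date is the deed date Oct 27, 2017.
By effective date: E (Apr 22, 2016), A (May 19, 2016), F (Oct 27, 2017), C (Apr 14, 2018), D (May 18, 2018), B (Jul 31, 2018).
E would otherwise be senior to C, so under the subordination agreement E and C exchange positions.

C, A, F, E, D, B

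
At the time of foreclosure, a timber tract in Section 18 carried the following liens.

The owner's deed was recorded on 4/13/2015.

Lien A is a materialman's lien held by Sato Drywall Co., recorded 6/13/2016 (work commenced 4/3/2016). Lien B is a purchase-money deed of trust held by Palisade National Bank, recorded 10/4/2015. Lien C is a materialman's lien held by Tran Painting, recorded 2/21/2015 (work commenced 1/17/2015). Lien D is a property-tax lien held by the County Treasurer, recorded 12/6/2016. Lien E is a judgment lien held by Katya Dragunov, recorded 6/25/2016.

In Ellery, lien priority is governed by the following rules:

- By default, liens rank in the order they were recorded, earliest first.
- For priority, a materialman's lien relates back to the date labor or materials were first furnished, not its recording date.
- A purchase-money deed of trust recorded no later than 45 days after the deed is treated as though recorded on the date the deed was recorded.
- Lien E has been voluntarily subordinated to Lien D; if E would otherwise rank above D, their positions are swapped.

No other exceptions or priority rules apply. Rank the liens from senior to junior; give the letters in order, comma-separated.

Effective dates after the stated exceptions: A is treated as recorded 4/3/2016, the work-commencement date; B was recorded 174 days after the deed — beyond 45 days — so no relation-back applies; C is treated as recorded 1/17/2015, the work-commencement date.
Ordering by effective date: C (1/17/2015), B (10/4/2015), A (4/3/2016), E (6/25/2016), D (12/6/2016).
Because E would otherwise rank above D, the subordination swaps them.

C, B, A, D, E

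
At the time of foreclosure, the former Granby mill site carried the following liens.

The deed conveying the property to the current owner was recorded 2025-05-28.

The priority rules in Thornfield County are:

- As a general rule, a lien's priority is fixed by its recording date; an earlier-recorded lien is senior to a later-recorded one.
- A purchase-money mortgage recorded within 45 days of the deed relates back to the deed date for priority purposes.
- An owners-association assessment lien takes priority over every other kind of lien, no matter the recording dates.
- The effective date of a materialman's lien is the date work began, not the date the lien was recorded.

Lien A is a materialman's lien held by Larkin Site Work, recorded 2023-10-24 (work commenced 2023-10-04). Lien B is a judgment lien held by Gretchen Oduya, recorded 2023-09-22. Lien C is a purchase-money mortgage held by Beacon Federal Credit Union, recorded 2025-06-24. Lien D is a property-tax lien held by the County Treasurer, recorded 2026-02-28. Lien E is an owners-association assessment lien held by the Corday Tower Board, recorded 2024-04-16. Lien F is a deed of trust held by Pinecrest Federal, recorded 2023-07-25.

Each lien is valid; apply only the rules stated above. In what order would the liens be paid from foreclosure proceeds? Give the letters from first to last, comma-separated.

First, effective dates: A relates back to 2023-10-04 (work commenced); C was recorded within the 45-day window, so its effective date is the deed date 2025-05-28.
E, as an owners-association assessment lien, has superpriority and ranks first.
Remaining liens by effective date: F (2023-07-25), B (2023-09-22), A (2023-10-04), C (2025-05-28), D (2026-02-28).

E, F, B, A, C, D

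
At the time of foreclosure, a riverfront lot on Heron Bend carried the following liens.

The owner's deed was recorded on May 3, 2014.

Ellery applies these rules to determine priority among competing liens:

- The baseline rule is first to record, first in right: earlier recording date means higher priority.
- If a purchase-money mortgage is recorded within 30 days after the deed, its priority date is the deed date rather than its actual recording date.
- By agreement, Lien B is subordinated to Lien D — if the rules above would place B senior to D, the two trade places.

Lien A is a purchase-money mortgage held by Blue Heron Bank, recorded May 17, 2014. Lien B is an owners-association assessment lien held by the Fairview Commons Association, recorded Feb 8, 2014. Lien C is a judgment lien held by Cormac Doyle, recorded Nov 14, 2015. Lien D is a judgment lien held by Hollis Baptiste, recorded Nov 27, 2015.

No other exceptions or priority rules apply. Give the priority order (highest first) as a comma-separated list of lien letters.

Effective dates after the stated exceptions: A was recorded within the 30-day window, so its effective date is the deed date May 3, 2014.
By effective date: B (Feb 8, 2014), A (May 3, 2014), C (Nov 14, 2015), D (Nov 27, 2015).
Because B would otherwise rank above D, the subordination swaps them.

D, A, C, B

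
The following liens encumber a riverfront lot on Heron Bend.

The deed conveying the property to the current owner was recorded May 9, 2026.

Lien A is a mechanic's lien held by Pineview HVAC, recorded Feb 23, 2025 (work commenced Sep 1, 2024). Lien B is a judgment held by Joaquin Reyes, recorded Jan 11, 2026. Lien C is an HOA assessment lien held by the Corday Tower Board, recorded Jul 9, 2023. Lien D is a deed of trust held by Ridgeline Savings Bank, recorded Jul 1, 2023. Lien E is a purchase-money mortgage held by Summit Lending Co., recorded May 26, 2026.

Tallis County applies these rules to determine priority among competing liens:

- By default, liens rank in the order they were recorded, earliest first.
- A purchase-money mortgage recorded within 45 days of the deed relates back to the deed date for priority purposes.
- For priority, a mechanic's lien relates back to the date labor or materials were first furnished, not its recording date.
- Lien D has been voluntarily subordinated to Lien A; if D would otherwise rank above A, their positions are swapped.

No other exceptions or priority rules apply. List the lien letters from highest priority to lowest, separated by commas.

Effective dates after the stated exceptions: A relates back to Sep 1, 2024 (work commenced); E's effective date is the deed date, May 9, 2026.
By effective date, earliest first: D (Jul 1, 2023), C (Jul 9, 2023), A (Sep 1, 2024), B (Jan 11, 2026), E (May 9, 2026).
Because D would otherwise rank above A, the subordination swaps them.

A, C, D, B, E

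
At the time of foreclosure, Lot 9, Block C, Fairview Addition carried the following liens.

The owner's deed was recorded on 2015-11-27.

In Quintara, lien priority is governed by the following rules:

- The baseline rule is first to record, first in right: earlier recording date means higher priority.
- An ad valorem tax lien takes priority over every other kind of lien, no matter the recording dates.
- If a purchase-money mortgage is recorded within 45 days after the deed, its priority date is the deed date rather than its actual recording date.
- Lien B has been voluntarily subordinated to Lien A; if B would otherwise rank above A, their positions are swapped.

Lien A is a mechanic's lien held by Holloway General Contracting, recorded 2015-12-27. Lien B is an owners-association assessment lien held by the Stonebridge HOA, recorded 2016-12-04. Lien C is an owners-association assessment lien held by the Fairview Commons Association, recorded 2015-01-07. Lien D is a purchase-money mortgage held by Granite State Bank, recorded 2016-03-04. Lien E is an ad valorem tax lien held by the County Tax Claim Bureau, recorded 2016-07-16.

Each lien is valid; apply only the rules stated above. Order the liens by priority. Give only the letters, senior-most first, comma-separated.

E, C, A, D, B

Effective dates: D missed the 45-day window (98 days after the deed), so its recording date stands.
E is an ad valorem tax lien and takes priority over every other lien.
The other liens, earliest effective date first: C (2015-01-07), A (2015-12-27), D (2016-03-04), B (2016-12-04).
B is already junior to A, so the subordination agreement changes nothing.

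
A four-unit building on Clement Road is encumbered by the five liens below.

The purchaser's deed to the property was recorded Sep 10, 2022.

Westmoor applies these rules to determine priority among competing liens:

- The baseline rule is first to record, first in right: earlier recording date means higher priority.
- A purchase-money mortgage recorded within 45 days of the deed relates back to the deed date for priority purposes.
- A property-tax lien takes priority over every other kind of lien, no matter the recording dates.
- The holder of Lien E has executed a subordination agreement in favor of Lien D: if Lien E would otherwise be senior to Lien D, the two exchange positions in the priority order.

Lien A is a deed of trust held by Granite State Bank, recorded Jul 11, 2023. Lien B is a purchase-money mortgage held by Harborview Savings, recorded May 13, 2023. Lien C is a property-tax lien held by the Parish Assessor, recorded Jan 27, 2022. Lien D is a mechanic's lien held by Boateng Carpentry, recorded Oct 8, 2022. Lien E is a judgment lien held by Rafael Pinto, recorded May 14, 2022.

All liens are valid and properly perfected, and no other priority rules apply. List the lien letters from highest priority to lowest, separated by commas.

C, D, E, B, A

Effective dates: B was recorded 245 days after the deed — beyond 45 days — so no relation-back applies.
C is a property-tax lien, so it outranks all other liens regardless of date.
Remaining liens by effective date: E (May 14, 2022), D (Oct 8, 2022), B (May 13, 2023), A (Jul 11, 2023).
Because E would otherwise rank above D, the subordination swaps them.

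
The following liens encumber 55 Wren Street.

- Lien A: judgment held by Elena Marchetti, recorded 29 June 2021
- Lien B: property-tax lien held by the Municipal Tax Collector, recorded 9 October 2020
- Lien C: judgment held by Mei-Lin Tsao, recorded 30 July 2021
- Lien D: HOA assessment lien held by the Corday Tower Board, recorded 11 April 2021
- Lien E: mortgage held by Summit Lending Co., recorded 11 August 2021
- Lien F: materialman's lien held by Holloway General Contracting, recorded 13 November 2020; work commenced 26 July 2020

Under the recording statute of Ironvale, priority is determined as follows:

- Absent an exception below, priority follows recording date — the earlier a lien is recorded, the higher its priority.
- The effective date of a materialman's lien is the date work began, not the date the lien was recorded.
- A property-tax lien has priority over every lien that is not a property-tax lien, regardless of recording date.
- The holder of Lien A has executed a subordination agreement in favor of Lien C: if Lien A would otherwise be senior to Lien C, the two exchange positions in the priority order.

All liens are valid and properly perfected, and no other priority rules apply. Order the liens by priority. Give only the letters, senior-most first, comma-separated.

B, F, D, C, A, E

Effective dates after the stated exceptions: F is treated as recorded 26 July 2020, the work-commencement date.
As a property-tax lien, B is senior to every other lien.
The other liens, earliest effective date first: F (26 July 2020), D (11 April 2021), A (29 June 2021), C (30 July 2021), E (11 August 2021).
The subordination applies — A was senior to C — so A and C swap.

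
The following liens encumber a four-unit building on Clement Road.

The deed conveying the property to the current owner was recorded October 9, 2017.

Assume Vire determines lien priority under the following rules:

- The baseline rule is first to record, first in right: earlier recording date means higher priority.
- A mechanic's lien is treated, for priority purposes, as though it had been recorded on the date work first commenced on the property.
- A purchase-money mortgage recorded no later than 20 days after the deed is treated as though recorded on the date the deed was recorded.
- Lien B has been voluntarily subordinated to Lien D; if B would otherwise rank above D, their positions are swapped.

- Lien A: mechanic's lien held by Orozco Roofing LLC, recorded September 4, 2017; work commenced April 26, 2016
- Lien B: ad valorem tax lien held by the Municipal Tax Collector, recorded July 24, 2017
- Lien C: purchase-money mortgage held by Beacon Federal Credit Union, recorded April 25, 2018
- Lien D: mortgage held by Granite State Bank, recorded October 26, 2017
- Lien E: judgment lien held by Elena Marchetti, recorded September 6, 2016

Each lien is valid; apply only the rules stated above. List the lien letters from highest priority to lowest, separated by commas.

A, E, D, B, C

Adjusting effective dates: A is treated as recorded April 26, 2016, the work-commencement date; C was recorded 198 days after the deed — beyond 20 days — so no relation-back applies.
Sorted by effective date: A (April 26, 2016), E (September 6, 2016), B (July 24, 2017), D (October 26, 2017), C (April 25, 2018).
B is senior to D before the subordination, so the two trade places.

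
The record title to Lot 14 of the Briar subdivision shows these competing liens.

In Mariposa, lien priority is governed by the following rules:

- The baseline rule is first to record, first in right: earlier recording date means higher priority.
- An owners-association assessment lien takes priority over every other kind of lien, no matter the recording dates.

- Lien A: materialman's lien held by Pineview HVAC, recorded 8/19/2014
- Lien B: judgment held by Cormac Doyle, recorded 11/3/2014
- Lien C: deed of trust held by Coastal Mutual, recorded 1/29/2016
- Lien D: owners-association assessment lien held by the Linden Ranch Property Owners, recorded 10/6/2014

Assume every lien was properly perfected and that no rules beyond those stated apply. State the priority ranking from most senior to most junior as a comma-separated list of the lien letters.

D is an owners-association assessment lien, so it outranks all other liens regardless of date.
Among the remaining liens, by effective date: A (8/19/2014), B (11/3/2014), C (1/29/2016).

D, A, B, C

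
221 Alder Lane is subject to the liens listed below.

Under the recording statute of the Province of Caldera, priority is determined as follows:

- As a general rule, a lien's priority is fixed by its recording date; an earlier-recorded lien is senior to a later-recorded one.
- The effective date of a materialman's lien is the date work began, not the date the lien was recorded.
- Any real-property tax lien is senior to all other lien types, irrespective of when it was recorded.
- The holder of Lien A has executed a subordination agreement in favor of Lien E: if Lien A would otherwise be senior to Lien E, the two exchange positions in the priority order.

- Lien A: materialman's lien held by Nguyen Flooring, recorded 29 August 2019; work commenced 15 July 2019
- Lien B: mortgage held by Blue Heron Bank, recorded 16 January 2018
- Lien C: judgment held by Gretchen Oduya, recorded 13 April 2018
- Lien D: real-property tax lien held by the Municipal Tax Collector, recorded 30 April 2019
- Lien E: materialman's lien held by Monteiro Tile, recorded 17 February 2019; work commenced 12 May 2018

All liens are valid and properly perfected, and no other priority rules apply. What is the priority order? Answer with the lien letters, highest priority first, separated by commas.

Effective dates after the stated exceptions: A's effective date is 15 July 2019, when work began; E relates back to 12 May 2018 (work commenced).
D is a real-property tax lien, so it outranks all other liens regardless of date.
Remaining liens by effective date: B (16 January 2018), C (13 April 2018), E (12 May 2018), A (15 July 2019).
Since A is not senior to E, the subordination leaves the order unchanged.

D, B, C, E, A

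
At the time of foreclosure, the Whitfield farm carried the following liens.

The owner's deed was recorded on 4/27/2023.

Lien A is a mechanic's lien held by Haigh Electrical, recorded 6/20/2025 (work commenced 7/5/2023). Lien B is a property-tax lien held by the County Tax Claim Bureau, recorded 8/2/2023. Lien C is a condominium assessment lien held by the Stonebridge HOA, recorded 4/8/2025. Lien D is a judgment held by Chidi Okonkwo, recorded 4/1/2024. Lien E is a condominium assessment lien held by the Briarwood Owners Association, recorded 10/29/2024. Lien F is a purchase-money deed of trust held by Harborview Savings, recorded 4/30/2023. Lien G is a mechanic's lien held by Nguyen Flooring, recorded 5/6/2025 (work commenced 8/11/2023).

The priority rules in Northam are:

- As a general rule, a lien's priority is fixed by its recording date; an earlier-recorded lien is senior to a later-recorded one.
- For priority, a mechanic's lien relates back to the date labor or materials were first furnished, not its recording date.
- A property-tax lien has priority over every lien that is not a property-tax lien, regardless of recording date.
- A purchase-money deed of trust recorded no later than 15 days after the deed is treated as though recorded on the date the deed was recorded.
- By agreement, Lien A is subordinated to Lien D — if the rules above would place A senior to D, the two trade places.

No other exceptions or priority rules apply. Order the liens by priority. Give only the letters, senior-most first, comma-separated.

B, F, D, G, A, E, C

First, effective dates: A is treated as recorded 7/5/2023, the work-commencement date; F's effective date is the deed date, 4/27/2023; G's effective date is 8/11/2023, when work began.
As a property-tax lien, B is senior to every other lien.
The other liens, earliest effective date first: F (4/27/2023), A (7/5/2023), G (8/11/2023), D (4/1/2024), E (10/29/2024), C (4/8/2025).
A is senior to D before the subordination, so the two trade places.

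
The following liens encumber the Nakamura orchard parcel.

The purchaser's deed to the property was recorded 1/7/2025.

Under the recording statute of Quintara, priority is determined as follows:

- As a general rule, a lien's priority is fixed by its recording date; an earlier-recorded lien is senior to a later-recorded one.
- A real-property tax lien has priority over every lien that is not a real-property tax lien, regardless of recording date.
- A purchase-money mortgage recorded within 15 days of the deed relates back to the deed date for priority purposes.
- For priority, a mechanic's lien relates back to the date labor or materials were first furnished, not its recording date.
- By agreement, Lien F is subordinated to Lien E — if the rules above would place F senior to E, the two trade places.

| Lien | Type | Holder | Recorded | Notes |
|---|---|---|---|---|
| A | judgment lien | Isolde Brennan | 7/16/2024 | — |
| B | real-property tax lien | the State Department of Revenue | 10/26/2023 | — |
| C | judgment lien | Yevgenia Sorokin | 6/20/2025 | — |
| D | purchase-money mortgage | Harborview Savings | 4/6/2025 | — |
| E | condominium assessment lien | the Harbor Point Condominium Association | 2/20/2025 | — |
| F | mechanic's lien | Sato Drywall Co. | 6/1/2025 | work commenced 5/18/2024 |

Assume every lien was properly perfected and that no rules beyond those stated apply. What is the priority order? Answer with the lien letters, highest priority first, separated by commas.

Effective dates after the stated exceptions: D was recorded 89 days after the deed — beyond 15 days — so no relation-back applies; F's effective date is 5/18/2024, when work began.
B is a real-property tax lien, so it outranks all other liens regardless of date.
Ordering the rest by effective date: F (5/18/2024), A (7/16/2024), E (2/20/2025), D (4/6/2025), C (6/20/2025).
The subordination applies — F was senior to E — so F and E swap.

B, E, A, F, D, C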